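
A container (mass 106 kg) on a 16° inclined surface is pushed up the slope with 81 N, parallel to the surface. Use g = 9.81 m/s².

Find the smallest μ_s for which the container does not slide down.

μ_s,min ≈ 0.206

N = m g cos θ = 999.6 N.
Friction must make up the shortfall along the incline: f = m g sin θ − P = 286.6 − 81 = 205.6 N.
At the threshold f = μ_s N, so μ_s,min = 205.6/999.6 = 0.206.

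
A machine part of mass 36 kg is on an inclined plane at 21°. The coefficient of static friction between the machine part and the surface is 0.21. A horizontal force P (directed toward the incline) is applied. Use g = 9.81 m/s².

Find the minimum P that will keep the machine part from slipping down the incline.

P_min ≈ 56.8 N

The machine part tends to slide down (tan θ > μ_s), so at the point of impending slip friction acts up-slope at its limit: f = μ_s N.
Perpendicular to the incline: N = m g cos θ + P sin θ.
Along the incline: P cos θ + μ_s N = m g sin θ, i.e. P cos θ + μ_s (m g cos θ + P sin θ) = m g sin θ.
Solving, P (cos θ + μ_s sin θ) = m g (sin θ − μ_s cos θ), so P = 353×0.1623/1.009 = 56.8 N.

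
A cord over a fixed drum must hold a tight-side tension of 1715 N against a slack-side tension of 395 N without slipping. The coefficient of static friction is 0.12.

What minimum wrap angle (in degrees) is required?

β_min ≈ 701°

T₂/T₁ = e^{μβ} → β = ln(T₂/T₁)/μ.
β = ln(1715/395)/0.12 = 1.468/0.12 = 12.24 rad.
In degrees: β = 12.24 × 180/π = 701°.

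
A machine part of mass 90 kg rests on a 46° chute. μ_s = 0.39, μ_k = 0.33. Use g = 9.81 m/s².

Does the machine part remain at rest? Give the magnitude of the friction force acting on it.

f ≈ 202 N

N = m g cos θ = 613 N.
Down-slope weight component: m g sin θ = 635 N.
μ_s N = 239 N.
635 > 239 N, so it slides; kinetic friction f = μ_k N = 0.33×613 = 202 N.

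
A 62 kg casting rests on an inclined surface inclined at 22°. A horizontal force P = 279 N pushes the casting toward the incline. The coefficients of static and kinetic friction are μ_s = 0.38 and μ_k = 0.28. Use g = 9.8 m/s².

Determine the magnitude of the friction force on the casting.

Normal direction: N = m g cos θ + P sin θ = 667.9 N.
Parallel to the incline: P cos θ − m g sin θ = 258.7 − 227.6 = 31.07 N; the friction needed to balance this is 31.07 N acting down the slope.
Maximum static friction: μ_s N = 0.38 × 667.9 = 253.8 N.
|f_req| = 31.07 ≤ 253.8 N → the casting is in equilibrium; friction equals the required value.

f ≈ 31.1 N (down the incline)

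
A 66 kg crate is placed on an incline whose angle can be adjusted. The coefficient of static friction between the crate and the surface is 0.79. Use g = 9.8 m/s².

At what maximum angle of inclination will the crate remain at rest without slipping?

At the slip threshold, m g sin θ = μ_s · m g cos θ, so tan θ = μ_s.
θ_max = arctan(0.79) = 38.3°.

θ_max ≈ 38.3°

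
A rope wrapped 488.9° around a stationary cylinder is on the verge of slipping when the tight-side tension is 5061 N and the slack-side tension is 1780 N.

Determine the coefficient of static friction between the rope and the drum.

μ ≈ 0.122

T₂/T₁ = e^{μβ} → μ = ln(T₂/T₁)/β.
β = 488.9° = 8.533 rad.
μ = ln(5061/1780)/8.533 = ln(2.843)/8.533 = 0.122.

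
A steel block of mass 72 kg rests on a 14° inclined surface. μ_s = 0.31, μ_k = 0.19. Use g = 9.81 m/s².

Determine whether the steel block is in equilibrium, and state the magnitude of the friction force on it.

N = m g cos θ = 685 N.
Down-slope weight component: m g sin θ = 171 N.
μ_s N = 212 N.
171 ≤ 212 N, so it stays put; friction = 171 N.

f ≈ 171 N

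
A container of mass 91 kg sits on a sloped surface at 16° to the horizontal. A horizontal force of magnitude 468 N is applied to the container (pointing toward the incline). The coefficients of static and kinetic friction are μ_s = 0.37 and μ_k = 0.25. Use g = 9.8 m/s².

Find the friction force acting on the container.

Normal direction: N = m g cos θ + P sin θ = 986.3 N.
Parallel to the incline: P cos θ − m g sin θ = 449.9 − 245.8 = 204.1 N; the friction needed to balance this is 204.1 N acting down the slope.
Maximum static friction: μ_s N = 0.37 × 986.3 = 364.9 N.
|f_req| = 204.1 ≤ 364.9 N → the container is in equilibrium; friction equals the required value.

f ≈ 204 N (down the incline)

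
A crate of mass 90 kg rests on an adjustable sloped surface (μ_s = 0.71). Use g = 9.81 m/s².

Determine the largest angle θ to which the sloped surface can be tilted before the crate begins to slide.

At the slip threshold, m g sin θ = μ_s · m g cos θ, so tan θ = μ_s.
θ_max = arctan(0.71) = 35.4°.

θ_max ≈ 35.4°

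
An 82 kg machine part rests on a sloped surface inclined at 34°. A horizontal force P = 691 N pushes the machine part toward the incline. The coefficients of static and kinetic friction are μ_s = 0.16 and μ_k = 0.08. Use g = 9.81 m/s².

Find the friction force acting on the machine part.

f ≈ 123 N (down the incline)

Normal direction: N = m g cos θ + P sin θ = 1053 N.
Parallel to the incline: P cos θ − m g sin θ = 572.9 − 449.8 = 123 N; the friction needed to balance this is 123 N acting down the slope.
Maximum static friction: μ_s N = 0.16 × 1053 = 168.5 N.
|f_req| = 123 ≤ 168.5 N → the machine part is in equilibrium; friction equals the required value.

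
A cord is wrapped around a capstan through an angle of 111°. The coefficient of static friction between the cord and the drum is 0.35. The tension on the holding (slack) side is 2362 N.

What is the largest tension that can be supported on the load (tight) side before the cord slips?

T_max ≈ 4650 N

At impending slip the capstan equation gives T₂/T₁ = e^{μβ} with β in radians.
β = 111° × π/180 = 1.937 rad.
e^{μβ} = e^{0.35×1.937} = 1.97.
T₂ = T₁ · e^{μβ} = 2362 × 1.97 = 4650 N.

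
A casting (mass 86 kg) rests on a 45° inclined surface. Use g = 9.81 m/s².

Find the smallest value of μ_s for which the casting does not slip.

μ_s,min ≈ 1

At the slip threshold m g sin θ = μ_s m g cos θ, so μ_s,min = tan θ.
μ_s,min = tan 45° = 1.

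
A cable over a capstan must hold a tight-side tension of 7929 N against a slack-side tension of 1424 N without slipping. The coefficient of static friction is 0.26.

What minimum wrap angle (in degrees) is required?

β_min ≈ 378°

T₂/T₁ = e^{μβ} → β = ln(T₂/T₁)/μ.
β = ln(7929/1424)/0.26 = 1.717/0.26 = 6.604 rad.
In degrees: β = 6.604 × 180/π = 378°.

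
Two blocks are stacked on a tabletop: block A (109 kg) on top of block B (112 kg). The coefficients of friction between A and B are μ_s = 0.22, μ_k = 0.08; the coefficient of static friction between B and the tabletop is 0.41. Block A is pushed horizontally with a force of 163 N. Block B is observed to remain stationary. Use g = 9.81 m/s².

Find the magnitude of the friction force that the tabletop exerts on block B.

Normal force at the A–B interface: N₁ = m_A g = 1069 N.
Maximum static friction on A from B: μ_s N₁ = 0.22×1069 = 235.2 N.
P = 163 N is within that limit, so A and B move together (both at rest); the A–B friction is simply f₁ = P = 163 N.
By Newton's third law B feels 163 N forward from A. With B stationary, the floor's static friction on B balances it: f₂ = 163 N (well within μ_s(m_A+m_B)g = 888.9 N).

f ≈ 163 N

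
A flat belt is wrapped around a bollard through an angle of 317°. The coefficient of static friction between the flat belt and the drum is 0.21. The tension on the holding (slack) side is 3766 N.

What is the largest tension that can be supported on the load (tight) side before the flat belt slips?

At impending slip the capstan equation gives T₂/T₁ = e^{μβ} with β in radians.
β = 317° × π/180 = 5.533 rad.
e^{μβ} = e^{0.21×5.533} = 3.196.
T₂ = T₁ · e^{μβ} = 3766 × 3.196 = 12000 N.

T_max ≈ 12000 N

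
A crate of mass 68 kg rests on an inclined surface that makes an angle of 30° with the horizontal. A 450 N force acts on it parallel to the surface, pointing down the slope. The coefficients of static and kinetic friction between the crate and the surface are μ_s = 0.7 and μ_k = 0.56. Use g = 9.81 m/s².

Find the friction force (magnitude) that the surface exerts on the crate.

f ≈ 324 N (up the incline)

Perpendicular to the surface, N = m g cos θ = 68·9.81·cos 30° = 577.7 N.
Parallel to the incline, ΣF = 0 gives f = m g sin θ + P = 333.5 + 450 = 783.5 N (up-slope positive).
Maximum static friction available: μ_s N = 0.7 × 577.7 = 404.4 N.
|783.5| exceeds 404.4 N, so the crate slips down-slope; friction is kinetic, f = μ_k N = 0.56×577.7 = 324 N.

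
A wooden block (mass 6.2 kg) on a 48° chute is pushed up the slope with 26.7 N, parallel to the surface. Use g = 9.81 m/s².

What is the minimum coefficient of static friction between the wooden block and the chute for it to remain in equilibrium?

μ_s,min ≈ 0.455

N = m g cos θ = 40.7 N.
Friction must make up the shortfall along the incline: f = m g sin θ − P = 45.2 − 26.7 = 18.5 N.
At the threshold f = μ_s N, so μ_s,min = 18.5/40.7 = 0.455.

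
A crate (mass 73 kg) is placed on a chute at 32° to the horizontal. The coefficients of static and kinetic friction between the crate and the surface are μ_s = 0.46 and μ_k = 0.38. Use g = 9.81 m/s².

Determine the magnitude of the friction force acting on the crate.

f ≈ 231 N (up the incline)

Normal force: N = m g cos θ = 73 × 9.81 × cos 32° = 607.3 N.
Along the slope the weight component is m g sin θ = 379.5 N; friction must supply exactly this, acting up-slope.
Maximum static friction available: μ_s N = 0.46 × 607.3 = 279.4 N.
Since |379.5| > 279.4 N, static friction cannot hold it; the crate slides down the incline and kinetic friction applies: f = μ_k N = 0.38 × 607.3 = 231 N.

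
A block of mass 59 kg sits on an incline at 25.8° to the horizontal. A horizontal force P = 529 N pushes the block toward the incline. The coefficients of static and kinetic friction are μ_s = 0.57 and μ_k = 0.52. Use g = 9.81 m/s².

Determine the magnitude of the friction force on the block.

The horizontal push has a component P sin θ into the surface, so N = m g cos θ + P sin θ = 521.1 + 230.2 = 751.3 N.
Along the incline, the net driving force (taking up-slope positive) is P cos θ − m g sin θ = 476.3 − 251.9 = 224.4 N, so equilibrium requires friction f = -224.4 N (down-slope).
The limit of static friction is μ_s N = 428.3 N.
Since 224.4 N is within the 428.3 N limit, the block stays put and friction is exactly 224 N.

f ≈ 224 N (down the incline)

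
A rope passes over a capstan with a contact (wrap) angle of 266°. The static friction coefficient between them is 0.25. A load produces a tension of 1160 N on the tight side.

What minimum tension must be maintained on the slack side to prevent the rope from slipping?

Capstan equation at impending slip: T_tight/T_slack = e^{μβ}.
β = 266° = 4.643 rad; e^{μβ} = e^{0.25×4.643} = 3.192.
T_slack = T_tight / e^{μβ} = 1160 / 3.192 = 363 N.

T_min ≈ 363 N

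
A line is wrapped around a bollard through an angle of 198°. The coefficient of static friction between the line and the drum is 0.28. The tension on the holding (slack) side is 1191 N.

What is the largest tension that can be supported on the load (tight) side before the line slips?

T_max ≈ 3130 N

At impending slip the capstan equation gives T₂/T₁ = e^{μβ} with β in radians.
β = 198° × π/180 = 3.456 rad.
e^{μβ} = e^{0.28×3.456} = 2.632.
T₂ = T₁ · e^{μβ} = 1191 × 2.632 = 3130 N.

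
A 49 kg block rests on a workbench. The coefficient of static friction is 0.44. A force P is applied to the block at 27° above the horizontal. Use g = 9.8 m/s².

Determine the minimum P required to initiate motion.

N = m g − P sin α (the pull lifts the block).
At impending slip, P cos α = μ_s N = μ_s (m g − P sin α).
Solving: P (cos α + μ_s sin α) = μ_s m g → P = 0.44×480/(cos 27° + 0.44 sin 27°) = 211/1.091 = 194 N.

P ≈ 194 N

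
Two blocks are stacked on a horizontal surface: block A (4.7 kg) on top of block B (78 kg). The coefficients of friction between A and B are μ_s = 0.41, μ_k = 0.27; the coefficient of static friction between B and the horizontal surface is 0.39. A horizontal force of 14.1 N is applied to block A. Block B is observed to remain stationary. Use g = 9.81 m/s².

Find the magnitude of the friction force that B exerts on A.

The normal force B exerts on A is simply A's weight, N₁ = 46.11 N.
Maximum static friction on A from B: μ_s N₁ = 0.41×46.11 = 18.9 N.
P = 14.1 N is within that limit, so A and B move together (both at rest); the A–B friction is simply f₁ = P = 14.1 N.
By Newton's third law B feels 14.1 N forward from A. With B stationary, the floor's static friction on B balances it: f₂ = 14.1 N (well within μ_s(m_A+m_B)g = 316.4 N).

f ≈ 14.1 N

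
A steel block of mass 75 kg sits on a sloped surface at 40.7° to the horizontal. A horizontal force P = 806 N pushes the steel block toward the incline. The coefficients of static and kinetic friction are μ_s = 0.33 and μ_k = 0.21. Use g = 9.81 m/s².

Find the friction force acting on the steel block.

f ≈ 131 N (down the incline)

Normal direction: N = m g cos θ + P sin θ = 1083 N.
Along the incline, the net driving force (taking up-slope positive) is P cos θ − m g sin θ = 611.1 − 479.8 = 131.3 N, so equilibrium requires friction f = -131.3 N (down-slope).
Maximum static friction: μ_s N = 0.33 × 1083 = 357.5 N.
|f_req| = 131.3 ≤ 357.5 N → the steel block is in equilibrium; friction equals the required value.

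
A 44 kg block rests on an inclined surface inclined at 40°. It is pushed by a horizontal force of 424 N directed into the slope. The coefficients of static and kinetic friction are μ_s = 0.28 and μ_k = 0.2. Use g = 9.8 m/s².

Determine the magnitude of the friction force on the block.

f ≈ 47.6 N (down the incline)

Normal direction: N = m g cos θ + P sin θ = 602.9 N.
Parallel to the incline: P cos θ − m g sin θ = 324.8 − 277.2 = 47.63 N; the friction needed to balance this is 47.63 N acting down the slope.
The limit of static friction is μ_s N = 168.8 N.
Since 47.63 N is within the 168.8 N limit, the block stays put and friction is exactly 47.6 N.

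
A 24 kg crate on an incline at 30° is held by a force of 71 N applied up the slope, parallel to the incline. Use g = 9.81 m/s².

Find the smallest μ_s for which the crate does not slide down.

N = m g cos θ = 203.9 N.
Friction must make up the shortfall along the incline: f = m g sin θ − P = 117.7 − 71 = 46.72 N.
At the threshold f = μ_s N, so μ_s,min = 46.72/203.9 = 0.229.

μ_s,min ≈ 0.229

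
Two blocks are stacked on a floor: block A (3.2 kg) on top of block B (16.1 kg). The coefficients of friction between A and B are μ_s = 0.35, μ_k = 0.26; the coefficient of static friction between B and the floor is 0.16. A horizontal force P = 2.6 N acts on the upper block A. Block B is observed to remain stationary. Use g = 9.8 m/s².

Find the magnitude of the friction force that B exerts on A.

f ≈ 2.6 N

Normal force at the A–B interface: N₁ = m_A g = 31.36 N.
Maximum static friction on A from B: μ_s N₁ = 0.35×31.36 = 10.98 N.
P = 2.6 N is within that limit, so A and B move together (both at rest); the A–B friction is simply f₁ = P = 2.6 N.
B experiences an equal 2.6 N forward from A (third law). B is in equilibrium, so the floor supplies f₂ = 2.6 N of static friction (limit μ_s(m_A+m_B)g = 30.26 N, not exceeded).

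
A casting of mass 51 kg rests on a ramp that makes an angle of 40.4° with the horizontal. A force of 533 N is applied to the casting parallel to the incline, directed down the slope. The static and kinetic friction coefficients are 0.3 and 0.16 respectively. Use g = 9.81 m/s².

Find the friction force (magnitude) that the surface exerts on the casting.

f ≈ 61 N (up the incline)

Normal force: N = m g cos θ = 51 × 9.81 × cos 40.4° = 381 N.
For equilibrium along the incline the friction force must supply f = m g sin θ + P = 324.3 + 533 = 857.3 N (positive meaning up-slope).
The static-friction ceiling is μ_s N = 0.3 × 381 = 114.3 N.
Since |857.3| > 114.3 N, static friction cannot hold it; the casting slides down the incline and kinetic friction applies: f = μ_k N = 0.16 × 381 = 61 N.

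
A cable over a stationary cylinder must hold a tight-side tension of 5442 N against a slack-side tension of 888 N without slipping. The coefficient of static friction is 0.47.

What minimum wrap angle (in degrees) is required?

β_min ≈ 221°

T₂/T₁ = e^{μβ} → β = ln(T₂/T₁)/μ.
β = ln(5442/888)/0.47 = 1.813/0.47 = 3.857 rad.
In degrees: β = 3.857 × 180/π = 221°.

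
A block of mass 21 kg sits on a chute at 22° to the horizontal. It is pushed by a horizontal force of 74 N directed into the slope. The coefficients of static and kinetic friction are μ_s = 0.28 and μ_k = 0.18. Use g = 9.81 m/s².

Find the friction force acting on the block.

Normal direction: N = m g cos θ + P sin θ = 218.7 N.
Along the incline, the net driving force (taking up-slope positive) is P cos θ − m g sin θ = 68.61 − 77.17 = -8.561 N, so equilibrium requires friction f = 8.561 N (up-slope).
The limit of static friction is μ_s N = 61.24 N.
|f_req| = 8.561 ≤ 61.24 N → the block is in equilibrium; friction equals the required value.

f ≈ 8.56 N (up the incline)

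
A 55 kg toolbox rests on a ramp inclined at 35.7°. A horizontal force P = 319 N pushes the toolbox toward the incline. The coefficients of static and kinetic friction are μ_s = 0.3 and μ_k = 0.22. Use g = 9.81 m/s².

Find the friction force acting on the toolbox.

f ≈ 55.8 N (up the incline)

Resolve perpendicular to the incline: N = m g cos θ + P sin θ = 55×9.81×cos 35.7° + 319×sin 35.7° = 624.3 N.
Parallel to the incline: P cos θ − m g sin θ = 259.1 − 314.8 = -55.8 N; the friction needed to balance this is 55.8 N acting up the slope.
Maximum static friction: μ_s N = 0.3 × 624.3 = 187.3 N.
|f_req| = 55.8 ≤ 187.3 N → the toolbox is in equilibrium; friction equals the required value.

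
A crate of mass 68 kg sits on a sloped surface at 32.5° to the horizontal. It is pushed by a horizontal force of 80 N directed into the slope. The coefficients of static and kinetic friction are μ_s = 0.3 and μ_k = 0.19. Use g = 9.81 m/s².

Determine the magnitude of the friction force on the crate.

f ≈ 115 N (up the incline)

The horizontal push has a component P sin θ into the surface, so N = m g cos θ + P sin θ = 562.6 + 42.98 = 605.6 N.
Parallel to the incline: P cos θ − m g sin θ = 67.47 − 358.4 = -291 N; the friction needed to balance this is 291 N acting up the slope.
The limit of static friction is μ_s N = 181.7 N.
|f_req| = 291 > 181.7 N → the crate slides down the incline; f = μ_k N = 0.19 × 605.6 = 115 N.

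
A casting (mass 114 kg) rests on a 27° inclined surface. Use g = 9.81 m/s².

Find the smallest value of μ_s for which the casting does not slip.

At the slip threshold m g sin θ = μ_s m g cos θ, so μ_s,min = tan θ.
μ_s,min = tan 27° = 0.51.

μ_s,min ≈ 0.51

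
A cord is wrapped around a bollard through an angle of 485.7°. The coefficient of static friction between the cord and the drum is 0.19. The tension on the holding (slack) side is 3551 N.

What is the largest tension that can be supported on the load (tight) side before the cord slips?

At impending slip the capstan equation gives T₂/T₁ = e^{μβ} with β in radians.
β = 485.7° × π/180 = 8.477 rad.
e^{μβ} = e^{0.19×8.477} = 5.006.
T₂ = T₁ · e^{μβ} = 3551 × 5.006 = 17800 N.

T_max ≈ 17800 N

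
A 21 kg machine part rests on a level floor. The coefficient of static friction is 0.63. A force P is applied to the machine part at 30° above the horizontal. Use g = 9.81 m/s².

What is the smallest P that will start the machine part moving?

P ≈ 110 N

N = m g − P sin α (the pull lifts the machine part).
At impending slip, P cos α = μ_s N = μ_s (m g − P sin α).
Solving: P (cos α + μ_s sin α) = μ_s m g → P = 0.63×206/(cos 30° + 0.63 sin 30°) = 130/1.181 = 110 N.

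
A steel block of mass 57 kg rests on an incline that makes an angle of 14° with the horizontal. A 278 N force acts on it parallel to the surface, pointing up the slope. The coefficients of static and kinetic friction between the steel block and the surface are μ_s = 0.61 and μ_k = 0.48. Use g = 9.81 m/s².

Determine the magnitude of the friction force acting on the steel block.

f ≈ 143 N (down the incline)

Normal force: N = m g cos θ = 57 × 9.81 × cos 14° = 542.6 N.
For equilibrium along the incline the friction force must supply f = m g sin θ − P = 135.3 − 278 = -142.7 N (positive meaning up-slope).
Maximum static friction available: μ_s N = 0.61 × 542.6 = 331 N.
Since |-142.7| ≤ 331 N, the steel block remains in static equilibrium and friction takes exactly the required value.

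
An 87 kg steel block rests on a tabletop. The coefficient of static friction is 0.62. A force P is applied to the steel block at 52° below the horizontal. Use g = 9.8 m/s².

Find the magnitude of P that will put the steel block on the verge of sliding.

N = m g + P sin α (the push presses the steel block into the tabletop).
At impending slip, P cos α = μ_s N = μ_s (m g + P sin α).
Solving: P (cos α − μ_s sin α) = μ_s m g → P = 0.62×853/(cos 52° − 0.62 sin 52°) = 529/0.1271 = 4160 N.

P ≈ 4160 N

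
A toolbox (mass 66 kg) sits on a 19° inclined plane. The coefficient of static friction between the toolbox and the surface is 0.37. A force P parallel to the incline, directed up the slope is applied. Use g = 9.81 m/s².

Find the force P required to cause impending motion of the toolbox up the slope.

At impending motion up the slope, friction acts down-slope at its limit: f = μ_s N.
P is parallel to the surface, so N = m g cos θ = 612 N.
Along the incline: P = m g sin θ + μ_s N = 211 + 0.37×612 = 437 N.

P ≈ 437 N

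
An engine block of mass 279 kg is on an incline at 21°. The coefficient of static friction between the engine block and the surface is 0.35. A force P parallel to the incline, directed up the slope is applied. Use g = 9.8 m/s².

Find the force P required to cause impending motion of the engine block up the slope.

P ≈ 1870 N

At impending motion up the slope, friction acts down-slope at its limit: f = μ_s N.
P is parallel to the surface, so N = m g cos θ = 2550 N.
Along the incline: P = m g sin θ + μ_s N = 980 + 0.35×2550 = 1870 N.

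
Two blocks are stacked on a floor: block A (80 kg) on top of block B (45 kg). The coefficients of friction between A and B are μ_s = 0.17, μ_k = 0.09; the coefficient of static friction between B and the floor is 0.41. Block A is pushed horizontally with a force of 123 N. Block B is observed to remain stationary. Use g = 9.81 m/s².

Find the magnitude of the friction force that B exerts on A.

The normal force B exerts on A is simply A's weight, N₁ = 784.8 N.
Maximum static friction on A from B: μ_s N₁ = 0.17×784.8 = 133.4 N.
Since P = 123 N ≤ 133.4 N, A does not slip on B; friction on A equals P = 123 N.
By Newton's third law B feels 123 N forward from A. With B stationary, the floor's static friction on B balances it: f₂ = 123 N (well within μ_s(m_A+m_B)g = 502.8 N).

f ≈ 123 N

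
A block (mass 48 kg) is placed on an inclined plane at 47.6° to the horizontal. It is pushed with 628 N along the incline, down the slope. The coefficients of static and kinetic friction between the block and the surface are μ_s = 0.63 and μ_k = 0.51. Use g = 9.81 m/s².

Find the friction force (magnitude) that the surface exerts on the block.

Normal force: N = m g cos θ = 48 × 9.81 × cos 47.6° = 317.5 N.
For equilibrium along the incline the friction force must supply f = m g sin θ + P = 347.7 + 628 = 975.7 N (positive meaning up-slope).
Static friction can supply at most μ_s N = 200 N.
|975.7| exceeds 200 N, so the block slips down-slope; friction is kinetic, f = μ_k N = 0.51×317.5 = 162 N.

f ≈ 162 N (up the incline)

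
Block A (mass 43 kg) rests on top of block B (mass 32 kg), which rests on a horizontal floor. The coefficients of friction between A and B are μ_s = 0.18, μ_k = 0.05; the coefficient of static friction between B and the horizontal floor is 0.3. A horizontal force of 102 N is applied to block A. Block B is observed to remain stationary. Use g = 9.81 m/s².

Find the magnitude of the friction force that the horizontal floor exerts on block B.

Normal force at the A–B interface: N₁ = m_A g = 421.8 N.
Maximum static friction on A from B: μ_s N₁ = 0.18×421.8 = 75.93 N.
P = 102 N exceeds that limit, so A slips over B and the interface friction becomes kinetic: f₁ = μ_k N₁ = 0.05×421.8 = 21.1 N.
B experiences an equal 21.1 N forward from A (third law). B is in equilibrium, so the floor supplies f₂ = 21.1 N of static friction (limit μ_s(m_A+m_B)g = 220.7 N, not exceeded).

f ≈ 21.1 N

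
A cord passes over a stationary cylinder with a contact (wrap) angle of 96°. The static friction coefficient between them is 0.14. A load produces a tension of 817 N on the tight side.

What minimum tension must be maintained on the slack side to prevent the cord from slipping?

T_min ≈ 646 N

Capstan equation at impending slip: T_tight/T_slack = e^{μβ}.
β = 96° = 1.676 rad; e^{μβ} = e^{0.14×1.676} = 1.264.
T_slack = T_tight / e^{μβ} = 817 / 1.264 = 646 N.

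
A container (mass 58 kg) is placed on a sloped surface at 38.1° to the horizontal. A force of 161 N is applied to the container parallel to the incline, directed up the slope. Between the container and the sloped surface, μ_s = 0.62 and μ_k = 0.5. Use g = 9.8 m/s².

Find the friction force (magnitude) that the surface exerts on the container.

f ≈ 190 N (up the incline)

The normal reaction is N = m g cos θ = 447.3 N.
For equilibrium along the incline the friction force must supply f = m g sin θ − P = 350.7 − 161 = 189.7 N (positive meaning up-slope).
Maximum static friction available: μ_s N = 0.62 × 447.3 = 277.3 N.
Since |189.7| ≤ 277.3 N, no slip — friction simply equals what equilibrium demands.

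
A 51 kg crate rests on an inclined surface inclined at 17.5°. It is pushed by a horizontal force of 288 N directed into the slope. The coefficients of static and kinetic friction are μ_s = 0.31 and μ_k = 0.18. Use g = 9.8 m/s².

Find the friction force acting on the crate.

f ≈ 124 N (down the incline)

The horizontal push has a component P sin θ into the surface, so N = m g cos θ + P sin θ = 476.7 + 86.6 = 563.3 N.
Along the incline, the net driving force (taking up-slope positive) is P cos θ − m g sin θ = 274.7 − 150.3 = 124.4 N, so equilibrium requires friction f = -124.4 N (down-slope).
The limit of static friction is μ_s N = 174.6 N.
Since 124.4 N is within the 174.6 N limit, the crate stays put and friction is exactly 124 N.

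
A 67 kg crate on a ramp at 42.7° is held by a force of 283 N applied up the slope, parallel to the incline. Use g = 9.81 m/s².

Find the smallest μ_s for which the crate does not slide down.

μ_s,min ≈ 0.337

N = m g cos θ = 483 N.
Friction must make up the shortfall along the incline: f = m g sin θ − P = 445.7 − 283 = 162.7 N.
At the threshold f = μ_s N, so μ_s,min = 162.7/483 = 0.337.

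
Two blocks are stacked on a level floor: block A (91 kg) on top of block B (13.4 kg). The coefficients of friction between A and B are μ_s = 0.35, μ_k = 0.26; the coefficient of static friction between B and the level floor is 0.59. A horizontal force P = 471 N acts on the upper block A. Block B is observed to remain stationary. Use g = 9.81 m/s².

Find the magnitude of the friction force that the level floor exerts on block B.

Normal force at the A–B interface: N₁ = m_A g = 892.7 N.
Maximum static friction on A from B: μ_s N₁ = 0.35×892.7 = 312.4 N.
Since P = 471 N > 312.4 N, A slides on B; the A–B friction is kinetic: f₁ = μ_k N₁ = 0.26×892.7 = 232 N.
By Newton's third law B feels 232 N forward from A. With B stationary, the floor's static friction on B balances it: f₂ = 232 N (well within μ_s(m_A+m_B)g = 604.3 N).

f ≈ 232 N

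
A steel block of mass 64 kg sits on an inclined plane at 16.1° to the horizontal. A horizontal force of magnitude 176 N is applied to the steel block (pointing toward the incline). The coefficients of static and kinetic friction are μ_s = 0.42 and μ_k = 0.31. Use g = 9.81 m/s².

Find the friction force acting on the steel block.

f ≈ 5.01 N (up the incline)

Resolve perpendicular to the incline: N = m g cos θ + P sin θ = 64×9.81×cos 16.1° + 176×sin 16.1° = 652 N.
Parallel to the incline: P cos θ − m g sin θ = 169.1 − 174.1 = -5.012 N; the friction needed to balance this is 5.012 N acting up the slope.
Maximum static friction: μ_s N = 0.42 × 652 = 273.8 N.
|f_req| = 5.012 ≤ 273.8 N → the steel block is in equilibrium; friction equals the required value.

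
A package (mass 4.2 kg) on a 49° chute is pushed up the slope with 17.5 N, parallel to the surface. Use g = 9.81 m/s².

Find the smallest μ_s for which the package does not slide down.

N = m g cos θ = 27.03 N.
Friction must make up the shortfall along the incline: f = m g sin θ − P = 31.1 − 17.5 = 13.6 N.
At the threshold f = μ_s N, so μ_s,min = 13.6/27.03 = 0.503.

μ_s,min ≈ 0.503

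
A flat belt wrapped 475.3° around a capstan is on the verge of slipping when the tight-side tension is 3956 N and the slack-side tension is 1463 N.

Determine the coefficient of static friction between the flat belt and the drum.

T₂/T₁ = e^{μβ} → μ = ln(T₂/T₁)/β.
β = 475.3° = 8.296 rad.
μ = ln(3956/1463)/8.296 = ln(2.704)/8.296 = 0.12.

μ ≈ 0.12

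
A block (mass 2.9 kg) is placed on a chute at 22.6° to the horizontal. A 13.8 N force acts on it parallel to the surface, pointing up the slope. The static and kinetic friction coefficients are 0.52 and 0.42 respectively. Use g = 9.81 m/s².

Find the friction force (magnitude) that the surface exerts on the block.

f ≈ 2.87 N (down the incline)

Normal force: N = m g cos θ = 2.9 × 9.81 × cos 22.6° = 26.26 N.
The friction needed for equilibrium is m g sin θ − P = 10.93 − 13.8 = -2.867 N, measured positive up-slope.
The static-friction ceiling is μ_s N = 0.52 × 26.26 = 13.66 N.
Since |-2.867| ≤ 13.66 N, static friction is sufficient; f equals the required value, not μ_s N.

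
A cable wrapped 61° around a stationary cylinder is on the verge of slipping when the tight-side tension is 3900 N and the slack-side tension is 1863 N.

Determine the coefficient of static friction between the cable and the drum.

μ ≈ 0.694

T₂/T₁ = e^{μβ} → μ = ln(T₂/T₁)/β.
β = 61° = 1.065 rad.
μ = ln(3900/1863)/1.065 = ln(2.093)/1.065 = 0.694.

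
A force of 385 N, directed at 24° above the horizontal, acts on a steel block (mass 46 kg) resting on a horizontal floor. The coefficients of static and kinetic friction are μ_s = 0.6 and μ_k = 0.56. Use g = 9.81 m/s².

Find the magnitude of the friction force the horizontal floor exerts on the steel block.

f ≈ 165 N

Vertical equilibrium gives N = m g − P sin α = 294.7 N.
For equilibrium, f = P cos α = 385×cos 24° = 351.7 N.
The static-friction limit is μ_s N = 176.8 N.
351.7 > 176.8 N → the steel block slides; f = μ_k N = 0.56×294.7 = 165 N.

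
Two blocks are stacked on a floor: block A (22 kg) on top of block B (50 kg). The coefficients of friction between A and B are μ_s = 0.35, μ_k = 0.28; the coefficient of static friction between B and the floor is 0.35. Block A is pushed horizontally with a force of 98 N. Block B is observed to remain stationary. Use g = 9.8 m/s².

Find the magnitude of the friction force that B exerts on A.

The normal force B exerts on A is simply A's weight, N₁ = 215.6 N.
So the A–B interface can sustain at most μ_s N₁ = 75.46 N of static friction.
P = 98 N exceeds that limit, so A slips over B and the interface friction becomes kinetic: f₁ = μ_k N₁ = 0.28×215.6 = 60.4 N.
By Newton's third law B feels 60.4 N forward from A. With B stationary, the floor's static friction on B balances it: f₂ = 60.4 N (well within μ_s(m_A+m_B)g = 247 N).

f ≈ 60.4 N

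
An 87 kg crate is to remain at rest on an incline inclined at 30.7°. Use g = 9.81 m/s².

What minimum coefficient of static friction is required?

At the slip threshold m g sin θ = μ_s m g cos θ, so μ_s,min = tan θ.
μ_s,min = tan 30.7° = 0.594.

μ_s,min ≈ 0.594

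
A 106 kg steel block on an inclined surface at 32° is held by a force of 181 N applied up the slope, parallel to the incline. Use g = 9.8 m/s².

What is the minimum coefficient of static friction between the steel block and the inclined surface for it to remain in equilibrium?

μ_s,min ≈ 0.419

N = m g cos θ = 881 N.
Friction must make up the shortfall along the incline: f = m g sin θ − P = 550.5 − 181 = 369.5 N.
At the threshold f = μ_s N, so μ_s,min = 369.5/881 = 0.419.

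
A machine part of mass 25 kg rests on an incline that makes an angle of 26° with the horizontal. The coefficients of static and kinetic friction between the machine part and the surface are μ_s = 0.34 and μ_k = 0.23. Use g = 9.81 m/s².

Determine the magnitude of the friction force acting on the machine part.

Normal force: N = m g cos θ = 25 × 9.81 × cos 26° = 220.4 N.
Along the slope the weight component is m g sin θ = 107.5 N; friction must supply exactly this, acting up-slope.
The static-friction ceiling is μ_s N = 0.34 × 220.4 = 74.95 N.
Since |107.5| > 74.95 N, static friction cannot hold it; the machine part slides down the incline and kinetic friction applies: f = μ_k N = 0.23 × 220.4 = 50.7 N.

f ≈ 50.7 N (up the incline)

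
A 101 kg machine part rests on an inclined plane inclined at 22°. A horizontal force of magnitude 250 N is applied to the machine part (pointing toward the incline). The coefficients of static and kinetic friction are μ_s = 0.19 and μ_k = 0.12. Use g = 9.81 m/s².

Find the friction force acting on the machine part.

The horizontal push has a component P sin θ into the surface, so N = m g cos θ + P sin θ = 918.7 + 93.65 = 1012 N.
Parallel to the incline: P cos θ − m g sin θ = 231.8 − 371.2 = -139.4 N; the friction needed to balance this is 139.4 N acting up the slope.
The limit of static friction is μ_s N = 192.3 N.
Since 139.4 N is within the 192.3 N limit, the machine part stays put and friction is exactly 139 N.

f ≈ 139 N (up the incline)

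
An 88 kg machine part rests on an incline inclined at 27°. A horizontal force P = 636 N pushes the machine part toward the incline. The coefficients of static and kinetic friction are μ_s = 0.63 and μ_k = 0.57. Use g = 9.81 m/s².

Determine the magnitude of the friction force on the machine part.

f ≈ 175 N (down the incline)

Resolve perpendicular to the incline: N = m g cos θ + P sin θ = 88×9.81×cos 27° + 636×sin 27° = 1058 N.
Parallel to the incline: P cos θ − m g sin θ = 566.7 − 391.9 = 174.8 N; the friction needed to balance this is 174.8 N acting down the slope.
The limit of static friction is μ_s N = 666.5 N.
|f_req| = 174.8 ≤ 666.5 N → the machine part is in equilibrium; friction equals the required value.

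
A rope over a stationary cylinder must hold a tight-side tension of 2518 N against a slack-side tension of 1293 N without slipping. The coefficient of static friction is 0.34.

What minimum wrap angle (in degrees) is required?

T₂/T₁ = e^{μβ} → β = ln(T₂/T₁)/μ.
β = ln(2518/1293)/0.34 = 0.6665/0.34 = 1.96 rad.
In degrees: β = 1.96 × 180/π = 112°.

β_min ≈ 112°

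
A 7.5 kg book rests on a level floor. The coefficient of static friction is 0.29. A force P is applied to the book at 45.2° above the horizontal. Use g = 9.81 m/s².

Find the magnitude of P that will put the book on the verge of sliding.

P ≈ 23.4 N

N = m g − P sin α (the pull lifts the book).
At impending slip, P cos α = μ_s N = μ_s (m g − P sin α).
Solving: P (cos α + μ_s sin α) = μ_s m g → P = 0.29×73.6/(cos 45.2° + 0.29 sin 45.2°) = 21.3/0.9104 = 23.4 N.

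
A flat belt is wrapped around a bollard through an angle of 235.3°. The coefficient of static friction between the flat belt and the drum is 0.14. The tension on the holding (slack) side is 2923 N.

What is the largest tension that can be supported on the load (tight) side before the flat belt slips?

At impending slip the capstan equation gives T₂/T₁ = e^{μβ} with β in radians.
β = 235.3° × π/180 = 4.107 rad.
e^{μβ} = e^{0.14×4.107} = 1.777.
T₂ = T₁ · e^{μβ} = 2923 × 1.777 = 5190 N.

T_max ≈ 5190 N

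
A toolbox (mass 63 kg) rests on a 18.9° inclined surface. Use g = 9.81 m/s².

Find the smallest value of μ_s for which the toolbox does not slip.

μ_s,min ≈ 0.342

At the slip threshold m g sin θ = μ_s m g cos θ, so μ_s,min = tan θ.
μ_s,min = tan 18.9° = 0.342.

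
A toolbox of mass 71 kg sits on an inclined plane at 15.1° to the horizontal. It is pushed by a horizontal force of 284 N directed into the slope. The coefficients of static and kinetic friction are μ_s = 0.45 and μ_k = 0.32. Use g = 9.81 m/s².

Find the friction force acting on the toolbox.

f ≈ 92.8 N (down the incline)

Normal direction: N = m g cos θ + P sin θ = 746.4 N.
Along the incline, the net driving force (taking up-slope positive) is P cos θ − m g sin θ = 274.2 − 181.4 = 92.75 N, so equilibrium requires friction f = -92.75 N (down-slope).
The limit of static friction is μ_s N = 335.9 N.
Since 92.75 N is within the 335.9 N limit, the toolbox stays put and friction is exactly 92.8 N.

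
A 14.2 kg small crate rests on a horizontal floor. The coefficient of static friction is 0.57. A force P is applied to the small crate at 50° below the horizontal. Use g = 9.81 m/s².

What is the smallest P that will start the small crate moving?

P ≈ 385 N

N = m g + P sin α (the push presses the small crate into the horizontal floor).
At impending slip, P cos α = μ_s N = μ_s (m g + P sin α).
Solving: P (cos α − μ_s sin α) = μ_s m g → P = 0.57×139/(cos 50° − 0.57 sin 50°) = 79.4/0.2061 = 385 N.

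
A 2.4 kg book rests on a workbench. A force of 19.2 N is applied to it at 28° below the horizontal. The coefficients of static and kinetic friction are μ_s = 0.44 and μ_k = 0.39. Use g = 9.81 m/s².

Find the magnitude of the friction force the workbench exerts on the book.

f ≈ 12.7 N

N = m g + P sin α = 23.54 + 19.2×sin 28° = 32.56 N.
For equilibrium, f = P cos α = 19.2×cos 28° = 16.95 N.
The static-friction limit is μ_s N = 14.33 N.
The required friction exceeds μ_s N, so the book moves and f = μ_k N = 12.7 N.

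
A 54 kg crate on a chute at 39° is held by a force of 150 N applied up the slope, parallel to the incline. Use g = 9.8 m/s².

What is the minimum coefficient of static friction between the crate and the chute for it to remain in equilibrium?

N = m g cos θ = 411.3 N.
Friction must make up the shortfall along the incline: f = m g sin θ − P = 333 − 150 = 183 N.
At the threshold f = μ_s N, so μ_s,min = 183/411.3 = 0.445.

μ_s,min ≈ 0.445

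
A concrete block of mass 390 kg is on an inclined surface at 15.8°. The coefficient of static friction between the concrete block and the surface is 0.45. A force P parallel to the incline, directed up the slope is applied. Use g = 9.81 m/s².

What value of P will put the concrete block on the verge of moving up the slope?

At impending motion up the slope, friction acts down-slope at its limit: f = μ_s N.
P is parallel to the surface, so N = m g cos θ = 3680 N.
Along the incline: P = m g sin θ + μ_s N = 1040 + 0.45×3680 = 2700 N.

P ≈ 2700 N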